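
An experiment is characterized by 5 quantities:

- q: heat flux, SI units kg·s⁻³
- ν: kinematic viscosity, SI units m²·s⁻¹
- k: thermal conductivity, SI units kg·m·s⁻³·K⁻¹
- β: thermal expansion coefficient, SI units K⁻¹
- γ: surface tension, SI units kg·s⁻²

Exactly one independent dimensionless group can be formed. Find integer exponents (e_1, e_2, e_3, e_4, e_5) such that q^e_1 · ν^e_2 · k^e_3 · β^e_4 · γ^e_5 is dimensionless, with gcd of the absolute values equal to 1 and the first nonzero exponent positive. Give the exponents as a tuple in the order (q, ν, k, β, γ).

(1, 1, -2, 2, 1)

M: e_1·(1) + e_2·(0) + e_3·(1) + e_4·(0) + e_5·(1) = 0
L: e_1·(0) + e_2·(2) + e_3·(1) + e_4·(0) + e_5·(0) = 0
T: e_1·(-3) + e_2·(-1) + e_3·(-3) + e_4·(0) + e_5·(-2) = 0
Θ: e_1·(0) + e_2·(0) + e_3·(-1) + e_4·(-1) + e_5·(0) = 0
Solving this homogeneous linear system for the smallest-integer solution (first nonzero entry positive) gives (1, 1, -2, 2, 1).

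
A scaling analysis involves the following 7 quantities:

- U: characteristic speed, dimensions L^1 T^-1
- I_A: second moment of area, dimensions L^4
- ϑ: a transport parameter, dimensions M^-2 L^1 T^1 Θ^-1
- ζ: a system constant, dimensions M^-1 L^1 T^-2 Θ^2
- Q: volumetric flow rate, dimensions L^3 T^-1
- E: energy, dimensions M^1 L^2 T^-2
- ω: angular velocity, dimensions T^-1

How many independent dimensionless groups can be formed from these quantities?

There are 7 variables and 4 base dimensions (M, L, T, Θ).
The dimension matrix has rank 4.
Independent dimensionless groups: 7 − 4 = 3.

3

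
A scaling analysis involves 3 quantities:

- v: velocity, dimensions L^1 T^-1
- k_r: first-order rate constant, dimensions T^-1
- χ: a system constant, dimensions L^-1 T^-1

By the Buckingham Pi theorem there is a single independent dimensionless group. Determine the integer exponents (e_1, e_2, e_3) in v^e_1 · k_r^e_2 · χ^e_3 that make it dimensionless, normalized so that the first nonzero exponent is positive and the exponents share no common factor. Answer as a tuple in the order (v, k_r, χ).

(1, -2, 1)

L: e_1·(1) + e_2·(0) + e_3·(-1) = 0
T: e_1·(-1) + e_2·(-1) + e_3·(-1) = 0
Solving this homogeneous linear system for the smallest-integer solution (first nonzero entry positive) gives (1, -2, 1).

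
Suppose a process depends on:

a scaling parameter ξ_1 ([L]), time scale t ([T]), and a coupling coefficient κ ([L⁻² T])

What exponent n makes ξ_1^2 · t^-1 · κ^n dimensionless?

Balance the L exponent: (-2)·n from κ, plus 2·(1) − (0) = 2 from the rest, must sum to zero.
-2n + 2 = 0, so n = 1.

1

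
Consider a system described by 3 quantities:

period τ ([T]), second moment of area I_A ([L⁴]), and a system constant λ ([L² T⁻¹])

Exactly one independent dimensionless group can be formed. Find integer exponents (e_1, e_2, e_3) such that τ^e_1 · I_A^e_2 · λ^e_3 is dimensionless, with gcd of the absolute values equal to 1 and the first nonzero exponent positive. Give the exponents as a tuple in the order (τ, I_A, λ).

L: e_1·(0) + e_2·(4) + e_3·(2) = 0
T: e_1·(1) + e_2·(0) + e_3·(-1) = 0
Solving this homogeneous linear system for the smallest-integer solution (first nonzero entry positive) gives (2, -1, 2).

(2, -1, 2)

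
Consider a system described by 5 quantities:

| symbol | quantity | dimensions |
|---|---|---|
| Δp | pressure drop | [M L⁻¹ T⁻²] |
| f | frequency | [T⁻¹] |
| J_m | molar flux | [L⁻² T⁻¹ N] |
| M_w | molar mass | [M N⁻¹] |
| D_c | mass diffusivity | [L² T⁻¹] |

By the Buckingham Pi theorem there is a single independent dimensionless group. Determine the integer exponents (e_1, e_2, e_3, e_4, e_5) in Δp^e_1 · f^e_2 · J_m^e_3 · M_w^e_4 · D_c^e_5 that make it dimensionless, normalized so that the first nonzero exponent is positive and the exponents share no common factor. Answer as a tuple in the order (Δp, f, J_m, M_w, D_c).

M: e_1·(1) + e_2·(0) + e_3·(0) + e_4·(1) + e_5·(0) = 0
L: e_1·(-1) + e_2·(0) + e_3·(-2) + e_4·(0) + e_5·(2) = 0
T: e_1·(-2) + e_2·(-1) + e_3·(-1) + e_4·(0) + e_5·(-1) = 0
N: e_1·(0) + e_2·(0) + e_3·(1) + e_4·(-1) + e_5·(0) = 0
Solving this homogeneous linear system for the smallest-integer solution (first nonzero entry positive) gives (2, -1, -2, -2, -1).

(2, -1, -2, -2, -1)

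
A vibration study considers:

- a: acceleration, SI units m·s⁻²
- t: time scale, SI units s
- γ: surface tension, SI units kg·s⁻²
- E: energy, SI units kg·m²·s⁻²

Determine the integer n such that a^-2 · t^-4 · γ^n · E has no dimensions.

-1

Balance the M exponent: (1)·n from γ, plus −2·(0) − 4·(0) + (1) = 1 from the rest, must sum to zero.
n + 1 = 0, so n = -1.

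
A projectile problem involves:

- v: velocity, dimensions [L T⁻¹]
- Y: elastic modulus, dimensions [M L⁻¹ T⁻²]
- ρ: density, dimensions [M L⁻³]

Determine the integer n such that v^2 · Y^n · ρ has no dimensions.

-1

Balance the M exponent: (1)·n from Y, plus 2·(0) + (1) = 1 from the rest, must sum to zero.
n + 1 = 0, so n = -1.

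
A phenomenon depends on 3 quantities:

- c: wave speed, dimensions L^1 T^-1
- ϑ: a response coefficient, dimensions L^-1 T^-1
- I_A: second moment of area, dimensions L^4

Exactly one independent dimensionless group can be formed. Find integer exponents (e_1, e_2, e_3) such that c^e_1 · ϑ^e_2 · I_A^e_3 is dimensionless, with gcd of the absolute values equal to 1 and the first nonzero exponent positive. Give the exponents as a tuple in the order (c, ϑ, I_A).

(2, -2, -1)

L: e_1·(1) + e_2·(-1) + e_3·(4) = 0
T: e_1·(-1) + e_2·(-1) + e_3·(0) = 0
Solving this homogeneous linear system for the smallest-integer solution (first nonzero entry positive) gives (2, -2, -1).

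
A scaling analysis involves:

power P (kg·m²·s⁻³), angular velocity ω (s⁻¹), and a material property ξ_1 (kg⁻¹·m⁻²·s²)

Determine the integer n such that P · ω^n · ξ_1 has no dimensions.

Balance the T exponent: (-1)·n from ω, plus (-3) + (2) = -1 from the rest, must sum to zero.
−n − 1 = 0, so n = -1.

-1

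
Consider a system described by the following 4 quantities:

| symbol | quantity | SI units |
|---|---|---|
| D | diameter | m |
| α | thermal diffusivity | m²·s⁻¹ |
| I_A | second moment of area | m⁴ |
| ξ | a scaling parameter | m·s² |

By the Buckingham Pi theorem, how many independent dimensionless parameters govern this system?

2

There are 4 variables and 2 base dimensions (L, T).
The dimension matrix has rank 2.
Independent dimensionless groups: 4 − 2 = 2.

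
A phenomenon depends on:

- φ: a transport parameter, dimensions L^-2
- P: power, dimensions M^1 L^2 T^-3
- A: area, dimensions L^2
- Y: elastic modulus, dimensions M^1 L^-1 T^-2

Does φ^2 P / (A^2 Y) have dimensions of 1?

Sum the exponent of each base dimension across the product:
  M: 2·[φ]_M + [P]_M − 2·[A]_M − [Y]_M = 2·(0) + (1) − 2·(0) − (1) = 0
  L: 2·[φ]_L + [P]_L − 2·[A]_L − [Y]_L = 2·(-2) + (2) − 2·(2) − (-1) = -5
  T: 2·[φ]_T + [P]_T − 2·[A]_T − [Y]_T = 2·(0) + (-3) − 2·(0) − (-2) = -1
Net dimensions [L⁻⁵ T⁻¹] ≠ [1] — not dimensionless.

no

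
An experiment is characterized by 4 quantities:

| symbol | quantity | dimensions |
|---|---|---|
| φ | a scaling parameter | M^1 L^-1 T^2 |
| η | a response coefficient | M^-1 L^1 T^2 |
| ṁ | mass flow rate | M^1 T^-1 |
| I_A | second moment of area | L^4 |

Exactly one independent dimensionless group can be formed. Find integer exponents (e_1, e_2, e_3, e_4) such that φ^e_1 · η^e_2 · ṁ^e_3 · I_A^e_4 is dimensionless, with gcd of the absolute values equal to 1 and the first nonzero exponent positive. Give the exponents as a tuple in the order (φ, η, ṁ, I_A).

M: e_1·(1) + e_2·(-1) + e_3·(1) + e_4·(0) = 0
L: e_1·(-1) + e_2·(1) + e_3·(0) + e_4·(4) = 0
T: e_1·(2) + e_2·(2) + e_3·(-1) + e_4·(0) = 0
Solving this homogeneous linear system for the smallest-integer solution (first nonzero entry positive) gives (1, -3, -4, 1).

(1, -3, -4, 1)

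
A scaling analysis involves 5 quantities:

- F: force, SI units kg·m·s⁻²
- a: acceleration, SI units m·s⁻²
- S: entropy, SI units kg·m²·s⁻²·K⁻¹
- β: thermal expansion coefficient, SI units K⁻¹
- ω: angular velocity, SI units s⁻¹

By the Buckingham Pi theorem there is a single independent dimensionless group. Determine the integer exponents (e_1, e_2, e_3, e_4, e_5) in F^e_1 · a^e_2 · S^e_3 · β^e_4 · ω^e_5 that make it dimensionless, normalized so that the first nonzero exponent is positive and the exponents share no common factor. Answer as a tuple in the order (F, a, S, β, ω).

(1, 1, -1, 1, -2)

M: e_1·(1) + e_2·(0) + e_3·(1) + e_4·(0) + e_5·(0) = 0
L: e_1·(1) + e_2·(1) + e_3·(2) + e_4·(0) + e_5·(0) = 0
T: e_1·(-2) + e_2·(-2) + e_3·(-2) + e_4·(0) + e_5·(-1) = 0
Θ: e_1·(0) + e_2·(0) + e_3·(-1) + e_4·(-1) + e_5·(0) = 0
Solving this homogeneous linear system for the smallest-integer solution (first nonzero entry positive) gives (1, 1, -1, 1, -2).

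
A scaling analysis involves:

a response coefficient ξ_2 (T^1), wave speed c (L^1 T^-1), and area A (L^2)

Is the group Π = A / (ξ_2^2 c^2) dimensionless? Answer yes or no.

yes

Sum the exponent of each base dimension across the product:
  L: −2·[ξ_2]_L − 2·[c]_L + [A]_L = −2·(0) − 2·(1) + (2) = 0
  T: −2·[ξ_2]_T − 2·[c]_T + [A]_T = −2·(1) − 2·(-1) + (0) = 0
All base exponents vanish — dimensionless.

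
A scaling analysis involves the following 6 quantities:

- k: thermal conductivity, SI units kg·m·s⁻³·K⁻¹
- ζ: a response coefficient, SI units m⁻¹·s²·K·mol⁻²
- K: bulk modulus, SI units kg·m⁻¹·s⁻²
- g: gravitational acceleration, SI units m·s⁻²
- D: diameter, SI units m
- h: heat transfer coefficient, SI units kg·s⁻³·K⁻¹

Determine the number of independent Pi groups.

1

There are 6 variables and 5 base dimensions (M, L, T, Θ, N).
The dimension matrix has rank 5.
Independent dimensionless groups: 6 − 5 = 1.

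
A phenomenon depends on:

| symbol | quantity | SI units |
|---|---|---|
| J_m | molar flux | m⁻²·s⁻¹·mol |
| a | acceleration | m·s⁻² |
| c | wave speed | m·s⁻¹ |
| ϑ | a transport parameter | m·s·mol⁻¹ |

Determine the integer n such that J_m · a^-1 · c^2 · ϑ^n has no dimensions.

1

Balance the L exponent: (1)·n from ϑ, plus (-2) − (1) + 2·(1) = -1 from the rest, must sum to zero.
n − 1 = 0, so n = 1.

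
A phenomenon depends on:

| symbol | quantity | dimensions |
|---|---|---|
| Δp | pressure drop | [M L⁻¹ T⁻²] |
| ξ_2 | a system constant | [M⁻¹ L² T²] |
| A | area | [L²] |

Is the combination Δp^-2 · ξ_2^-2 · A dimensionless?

Sum the exponent of each base dimension across the product:
  M: −2·[Δp]_M − 2·[ξ_2]_M + [A]_M = −2·(1) − 2·(-1) + (0) = 0
  L: −2·[Δp]_L − 2·[ξ_2]_L + [A]_L = −2·(-1) − 2·(2) + (2) = 0
  T: −2·[Δp]_T − 2·[ξ_2]_T + [A]_T = −2·(-2) − 2·(2) + (0) = 0
All base exponents vanish — dimensionless.

yes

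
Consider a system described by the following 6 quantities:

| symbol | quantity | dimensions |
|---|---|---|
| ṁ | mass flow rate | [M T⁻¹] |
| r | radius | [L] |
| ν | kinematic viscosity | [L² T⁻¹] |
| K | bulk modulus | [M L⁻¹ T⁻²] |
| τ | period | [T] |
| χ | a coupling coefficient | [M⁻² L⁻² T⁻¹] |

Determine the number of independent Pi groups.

There are 6 variables and 3 base dimensions (M, L, T).
The dimension matrix has rank 3.
Independent dimensionless groups: 6 − 3 = 3.

3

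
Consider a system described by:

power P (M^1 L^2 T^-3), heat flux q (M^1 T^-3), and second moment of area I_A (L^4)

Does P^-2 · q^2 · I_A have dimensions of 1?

yes

Sum the exponent of each base dimension across the product:
  M: −2·[P]_M + 2·[q]_M + [I_A]_M = −2·(1) + 2·(1) + (0) = 0
  L: −2·[P]_L + 2·[q]_L + [I_A]_L = −2·(2) + 2·(0) + (4) = 0
  T: −2·[P]_T + 2·[q]_T + [I_A]_T = −2·(-3) + 2·(-3) + (0) = 0
All base exponents vanish — dimensionless.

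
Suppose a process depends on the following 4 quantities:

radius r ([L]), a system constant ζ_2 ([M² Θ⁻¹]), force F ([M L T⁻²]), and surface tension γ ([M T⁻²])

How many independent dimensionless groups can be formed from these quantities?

1

There are 4 variables and 4 base dimensions (M, L, T, Θ).
The dimension matrix has rank 3 (less than 4: the dimension vectors are linearly dependent).
Independent dimensionless groups: 4 − 3 = 1.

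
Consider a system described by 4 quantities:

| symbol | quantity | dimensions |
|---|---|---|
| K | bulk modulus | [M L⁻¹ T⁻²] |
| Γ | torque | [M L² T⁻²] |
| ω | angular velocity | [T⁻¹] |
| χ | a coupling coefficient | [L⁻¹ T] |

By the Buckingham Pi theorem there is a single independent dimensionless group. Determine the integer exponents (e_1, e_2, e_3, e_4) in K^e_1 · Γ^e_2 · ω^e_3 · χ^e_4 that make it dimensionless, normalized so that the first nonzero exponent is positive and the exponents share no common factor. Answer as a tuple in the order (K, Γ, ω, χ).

M: e_1·(1) + e_2·(1) + e_3·(0) + e_4·(0) = 0
L: e_1·(-1) + e_2·(2) + e_3·(0) + e_4·(-1) = 0
T: e_1·(-2) + e_2·(-2) + e_3·(-1) + e_4·(1) = 0
Solving this homogeneous linear system for the smallest-integer solution (first nonzero entry positive) gives (1, -1, -3, -3).

(1, -1, -3, -3)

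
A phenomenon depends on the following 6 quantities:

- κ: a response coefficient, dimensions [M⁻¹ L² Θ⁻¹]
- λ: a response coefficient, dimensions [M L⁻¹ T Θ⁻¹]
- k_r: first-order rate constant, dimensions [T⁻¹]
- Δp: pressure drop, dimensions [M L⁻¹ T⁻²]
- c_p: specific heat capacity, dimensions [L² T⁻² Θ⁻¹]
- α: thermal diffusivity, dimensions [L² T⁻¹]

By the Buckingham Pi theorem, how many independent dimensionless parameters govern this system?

2

There are 6 variables and 4 base dimensions (M, L, T, Θ).
The dimension matrix has rank 4.
Independent dimensionless groups: 6 − 4 = 2.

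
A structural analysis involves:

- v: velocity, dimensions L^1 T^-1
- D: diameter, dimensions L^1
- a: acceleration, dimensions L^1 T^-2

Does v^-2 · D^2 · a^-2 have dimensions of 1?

no

Sum the exponent of each base dimension across the product:
  L: −2·[v]_L + 2·[D]_L − 2·[a]_L = −2·(1) + 2·(1) − 2·(1) = -2
  T: −2·[v]_T + 2·[D]_T − 2·[a]_T = −2·(-1) + 2·(0) − 2·(-2) = 6
Net dimensions [L⁻² T⁶] ≠ [1] — not dimensionless.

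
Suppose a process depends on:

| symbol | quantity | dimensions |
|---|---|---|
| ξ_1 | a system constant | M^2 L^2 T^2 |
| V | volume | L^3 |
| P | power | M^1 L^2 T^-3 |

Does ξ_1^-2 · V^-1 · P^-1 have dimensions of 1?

Sum the exponent of each base dimension across the product:
  M: −2·[ξ_1]_M − [V]_M − [P]_M = −2·(2) − (0) − (1) = -5
  L: −2·[ξ_1]_L − [V]_L − [P]_L = −2·(2) − (3) − (2) = -9
  T: −2·[ξ_1]_T − [V]_T − [P]_T = −2·(2) − (0) − (-3) = -1
Net dimensions [M⁻⁵ L⁻⁹ T⁻¹] ≠ [1] — not dimensionless.

no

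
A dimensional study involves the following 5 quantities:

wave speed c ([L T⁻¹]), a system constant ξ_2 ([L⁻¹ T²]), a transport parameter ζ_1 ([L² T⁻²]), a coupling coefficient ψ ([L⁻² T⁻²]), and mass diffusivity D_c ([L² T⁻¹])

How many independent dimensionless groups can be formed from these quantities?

3

There are 5 variables and 2 base dimensions (L, T).
The dimension matrix has rank 2.
Independent dimensionless groups: 5 − 2 = 3.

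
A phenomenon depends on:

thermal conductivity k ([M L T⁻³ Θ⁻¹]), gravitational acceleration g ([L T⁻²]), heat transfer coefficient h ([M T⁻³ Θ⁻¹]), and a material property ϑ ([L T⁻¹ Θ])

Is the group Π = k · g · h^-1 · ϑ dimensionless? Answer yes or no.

Sum the exponent of each base dimension across the product:
  M: [k]_M + [g]_M − [h]_M + [ϑ]_M = (1) + (0) − (1) + (0) = 0
  L: [k]_L + [g]_L − [h]_L + [ϑ]_L = (1) + (1) − (0) + (1) = 3
  T: [k]_T + [g]_T − [h]_T + [ϑ]_T = (-3) + (-2) − (-3) + (-1) = -3
  Θ: [k]_Θ + [g]_Θ − [h]_Θ + [ϑ]_Θ = (-1) + (0) − (-1) + (1) = 1
Net dimensions [L³ T⁻³ Θ] ≠ [1] — not dimensionless.

no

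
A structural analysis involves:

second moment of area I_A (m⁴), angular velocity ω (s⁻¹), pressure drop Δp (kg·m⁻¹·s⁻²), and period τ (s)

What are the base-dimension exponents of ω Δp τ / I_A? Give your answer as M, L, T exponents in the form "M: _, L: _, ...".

M: 1, L: -5, T: -2

Collect each base-dimension exponent across the product:
  M: −(0) + (0) + (1) + (0) = 1
  L: −(4) + (0) + (-1) + (0) = -5
  T: −(0) + (-1) + (-2) + (1) = -2
So the dimensions are [M L⁻⁵ T⁻²].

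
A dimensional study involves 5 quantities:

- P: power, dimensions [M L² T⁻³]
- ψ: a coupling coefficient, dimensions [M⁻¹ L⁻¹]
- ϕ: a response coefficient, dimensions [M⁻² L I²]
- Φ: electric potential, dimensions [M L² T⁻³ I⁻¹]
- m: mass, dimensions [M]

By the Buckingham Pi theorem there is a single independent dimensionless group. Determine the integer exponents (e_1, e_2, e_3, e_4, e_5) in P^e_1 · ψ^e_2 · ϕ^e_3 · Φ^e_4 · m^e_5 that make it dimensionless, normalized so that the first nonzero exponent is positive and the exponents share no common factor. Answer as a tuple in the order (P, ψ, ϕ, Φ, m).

(2, -1, -1, -2, -3)

M: e_1·(1) + e_2·(-1) + e_3·(-2) + e_4·(1) + e_5·(1) = 0
L: e_1·(2) + e_2·(-1) + e_3·(1) + e_4·(2) + e_5·(0) = 0
T: e_1·(-3) + e_2·(0) + e_3·(0) + e_4·(-3) + e_5·(0) = 0
I: e_1·(0) + e_2·(0) + e_3·(2) + e_4·(-1) + e_5·(0) = 0
Solving this homogeneous linear system for the smallest-integer solution (first nonzero entry positive) gives (2, -1, -1, -2, -3).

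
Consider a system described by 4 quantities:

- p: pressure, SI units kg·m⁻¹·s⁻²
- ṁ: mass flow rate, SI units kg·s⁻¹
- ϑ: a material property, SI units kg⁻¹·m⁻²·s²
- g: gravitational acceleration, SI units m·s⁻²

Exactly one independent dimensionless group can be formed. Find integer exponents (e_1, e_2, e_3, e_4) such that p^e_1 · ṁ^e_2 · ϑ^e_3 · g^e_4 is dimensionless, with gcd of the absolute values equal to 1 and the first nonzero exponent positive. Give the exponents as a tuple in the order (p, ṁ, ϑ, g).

M: e_1·(1) + e_2·(1) + e_3·(-1) + e_4·(0) = 0
L: e_1·(-1) + e_2·(0) + e_3·(-2) + e_4·(1) = 0
T: e_1·(-2) + e_2·(-1) + e_3·(2) + e_4·(-2) = 0
Solving this homogeneous linear system for the smallest-integer solution (first nonzero entry positive) gives (1, -2, -1, -1).

(1, -2, -1, -1)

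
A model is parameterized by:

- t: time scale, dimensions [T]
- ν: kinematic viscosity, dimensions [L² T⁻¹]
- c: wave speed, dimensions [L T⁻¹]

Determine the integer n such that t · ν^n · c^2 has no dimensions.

-1

Balance the L exponent: (2)·n from ν, plus (0) + 2·(1) = 2 from the rest, must sum to zero.
2n + 2 = 0, so n = -1.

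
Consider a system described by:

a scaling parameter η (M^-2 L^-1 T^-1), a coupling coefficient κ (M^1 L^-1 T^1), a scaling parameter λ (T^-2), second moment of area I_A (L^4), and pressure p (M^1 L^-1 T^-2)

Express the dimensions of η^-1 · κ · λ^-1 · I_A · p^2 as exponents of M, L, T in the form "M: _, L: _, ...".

Collect each base-dimension exponent across the product:
  M: −(-2) + (1) − (0) + (0) + 2·(1) = 5
  L: −(-1) + (-1) − (0) + (4) + 2·(-1) = 2
  T: −(-1) + (1) − (-2) + (0) + 2·(-2) = 0
So the dimensions are [M⁵ L²].

M: 5, L: 2, T: 0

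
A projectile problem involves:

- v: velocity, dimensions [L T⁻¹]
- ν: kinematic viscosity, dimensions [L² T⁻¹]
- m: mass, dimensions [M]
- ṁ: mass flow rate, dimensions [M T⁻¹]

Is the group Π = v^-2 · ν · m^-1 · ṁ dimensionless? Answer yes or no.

Sum the exponent of each base dimension across the product:
  M: −2·[v]_M + [ν]_M − [m]_M + [ṁ]_M = −2·(0) + (0) − (1) + (1) = 0
  L: −2·[v]_L + [ν]_L − [m]_L + [ṁ]_L = −2·(1) + (2) − (0) + (0) = 0
  T: −2·[v]_T + [ν]_T − [m]_T + [ṁ]_T = −2·(-1) + (-1) − (0) + (-1) = 0
All base exponents vanish — dimensionless.

yes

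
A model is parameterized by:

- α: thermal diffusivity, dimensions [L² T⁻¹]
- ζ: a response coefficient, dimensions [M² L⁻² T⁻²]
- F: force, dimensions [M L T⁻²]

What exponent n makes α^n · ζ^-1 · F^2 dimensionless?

Balance the L exponent: (2)·n from α, plus −(-2) + 2·(1) = 4 from the rest, must sum to zero.
2n + 4 = 0, so n = -2.

-2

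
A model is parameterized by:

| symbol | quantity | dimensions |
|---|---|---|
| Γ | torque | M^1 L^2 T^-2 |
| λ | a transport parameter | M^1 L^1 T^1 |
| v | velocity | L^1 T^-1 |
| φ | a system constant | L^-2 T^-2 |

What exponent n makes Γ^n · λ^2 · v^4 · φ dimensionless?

Balance the M exponent: (1)·n from Γ, plus 2·(1) + 4·(0) + (0) = 2 from the rest, must sum to zero.
n + 2 = 0, so n = -2.

-2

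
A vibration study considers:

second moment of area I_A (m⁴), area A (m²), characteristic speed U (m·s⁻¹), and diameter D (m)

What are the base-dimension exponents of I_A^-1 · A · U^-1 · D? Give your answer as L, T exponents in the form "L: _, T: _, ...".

L: -2, T: 1

Collect each base-dimension exponent across the product:
  L: −(4) + (2) − (1) + (1) = -2
  T: −(0) + (0) − (-1) + (0) = 1
So the dimensions are [L⁻² T].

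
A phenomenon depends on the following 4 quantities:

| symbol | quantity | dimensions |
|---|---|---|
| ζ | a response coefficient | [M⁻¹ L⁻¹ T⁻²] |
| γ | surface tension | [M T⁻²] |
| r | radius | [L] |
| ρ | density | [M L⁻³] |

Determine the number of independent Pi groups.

There are 4 variables and 3 base dimensions (M, L, T).
The dimension matrix has rank 3.
Independent dimensionless groups: 4 − 3 = 1.

1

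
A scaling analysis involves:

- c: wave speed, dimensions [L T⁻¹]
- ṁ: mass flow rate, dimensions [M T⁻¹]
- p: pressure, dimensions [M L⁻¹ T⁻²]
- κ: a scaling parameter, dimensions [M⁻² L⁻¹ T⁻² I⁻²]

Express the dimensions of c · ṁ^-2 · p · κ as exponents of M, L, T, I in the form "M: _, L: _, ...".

M: -3, L: -1, T: -3, I: -2

Collect each base-dimension exponent across the product:
  M: (0) − 2·(1) + (1) + (-2) = -3
  L: (1) − 2·(0) + (-1) + (-1) = -1
  T: (-1) − 2·(-1) + (-2) + (-2) = -3
  I: (0) − 2·(0) + (0) + (-2) = -2
So the dimensions are [M⁻³ L⁻¹ T⁻³ I⁻²].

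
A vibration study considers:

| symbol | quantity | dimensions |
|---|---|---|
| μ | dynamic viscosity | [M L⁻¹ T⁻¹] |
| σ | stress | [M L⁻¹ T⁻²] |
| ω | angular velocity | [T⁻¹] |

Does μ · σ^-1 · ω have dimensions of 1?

yes

Sum the exponent of each base dimension across the product:
  M: [μ]_M − [σ]_M + [ω]_M = (1) − (1) + (0) = 0
  L: [μ]_L − [σ]_L + [ω]_L = (-1) − (-1) + (0) = 0
  T: [μ]_T − [σ]_T + [ω]_T = (-1) − (-2) + (-1) = 0
All base exponents vanish — dimensionless.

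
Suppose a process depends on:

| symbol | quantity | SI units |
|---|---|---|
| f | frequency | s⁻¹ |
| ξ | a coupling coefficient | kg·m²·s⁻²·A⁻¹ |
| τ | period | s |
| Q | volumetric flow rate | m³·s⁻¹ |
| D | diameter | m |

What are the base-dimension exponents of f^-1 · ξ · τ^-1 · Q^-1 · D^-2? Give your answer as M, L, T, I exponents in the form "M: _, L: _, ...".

Collect each base-dimension exponent across the product:
  M: −(0) + (1) − (0) − (0) − 2·(0) = 1
  L: −(0) + (2) − (0) − (3) − 2·(1) = -3
  T: −(-1) + (-2) − (1) − (-1) − 2·(0) = -1
  I: −(0) + (-1) − (0) − (0) − 2·(0) = -1
So the dimensions are [M L⁻³ T⁻¹ I⁻¹].

M: 1, L: -3, T: -1, I: -1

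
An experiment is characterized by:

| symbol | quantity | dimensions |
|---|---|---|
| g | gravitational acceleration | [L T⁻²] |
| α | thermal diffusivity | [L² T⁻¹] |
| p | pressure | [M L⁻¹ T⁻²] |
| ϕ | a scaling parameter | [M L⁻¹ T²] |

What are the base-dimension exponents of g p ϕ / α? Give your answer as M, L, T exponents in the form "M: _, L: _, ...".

Collect each base-dimension exponent across the product:
  M: (0) − (0) + (1) + (1) = 2
  L: (1) − (2) + (-1) + (-1) = -3
  T: (-2) − (-1) + (-2) + (2) = -1
So the dimensions are [M² L⁻³ T⁻¹].

M: 2, L: -3, T: -1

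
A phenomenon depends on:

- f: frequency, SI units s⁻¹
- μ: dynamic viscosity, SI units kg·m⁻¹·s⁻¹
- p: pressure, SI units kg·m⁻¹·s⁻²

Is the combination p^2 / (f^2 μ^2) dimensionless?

yes

Sum the exponent of each base dimension across the product:
  M: −2·[f]_M − 2·[μ]_M + 2·[p]_M = −2·(0) − 2·(1) + 2·(1) = 0
  L: −2·[f]_L − 2·[μ]_L + 2·[p]_L = −2·(0) − 2·(-1) + 2·(-1) = 0
  T: −2·[f]_T − 2·[μ]_T + 2·[p]_T = −2·(-1) − 2·(-1) + 2·(-2) = 0
  Θ: −2·[f]_Θ − 2·[μ]_Θ + 2·[p]_Θ = −2·(0) − 2·(0) + 2·(0) = 0
  N: −2·[f]_N − 2·[μ]_N + 2·[p]_N = −2·(0) − 2·(0) + 2·(0) = 0
All base exponents vanish — dimensionless.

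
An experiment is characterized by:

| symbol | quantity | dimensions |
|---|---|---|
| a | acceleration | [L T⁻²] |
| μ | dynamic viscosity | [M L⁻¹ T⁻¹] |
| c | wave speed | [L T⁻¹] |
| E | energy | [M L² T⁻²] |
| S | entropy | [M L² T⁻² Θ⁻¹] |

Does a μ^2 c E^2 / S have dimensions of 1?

Sum the exponent of each base dimension across the product:
  M: [a]_M + 2·[μ]_M + [c]_M + 2·[E]_M − [S]_M = (0) + 2·(1) + (0) + 2·(1) − (1) = 3
  L: [a]_L + 2·[μ]_L + [c]_L + 2·[E]_L − [S]_L = (1) + 2·(-1) + (1) + 2·(2) − (2) = 2
  T: [a]_T + 2·[μ]_T + [c]_T + 2·[E]_T − [S]_T = (-2) + 2·(-1) + (-1) + 2·(-2) − (-2) = -7
  Θ: [a]_Θ + 2·[μ]_Θ + [c]_Θ + 2·[E]_Θ − [S]_Θ = (0) + 2·(0) + (0) + 2·(0) − (-1) = 1
Net dimensions [M³ L² T⁻⁷ Θ] ≠ [1] — not dimensionless.

no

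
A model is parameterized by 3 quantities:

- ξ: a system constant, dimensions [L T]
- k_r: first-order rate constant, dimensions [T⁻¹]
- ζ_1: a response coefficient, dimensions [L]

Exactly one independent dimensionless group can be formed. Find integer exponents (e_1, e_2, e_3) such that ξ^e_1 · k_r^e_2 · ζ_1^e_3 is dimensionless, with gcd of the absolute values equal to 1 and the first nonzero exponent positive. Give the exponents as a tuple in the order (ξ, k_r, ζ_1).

L: e_1·(1) + e_2·(0) + e_3·(1) = 0
T: e_1·(1) + e_2·(-1) + e_3·(0) = 0
Solving this homogeneous linear system for the smallest-integer solution (first nonzero entry positive) gives (1, 1, -1).

(1, 1, -1)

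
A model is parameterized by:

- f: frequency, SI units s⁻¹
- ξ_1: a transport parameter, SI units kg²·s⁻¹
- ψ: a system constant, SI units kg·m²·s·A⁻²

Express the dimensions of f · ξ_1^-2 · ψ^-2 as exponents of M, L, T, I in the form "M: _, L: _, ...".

Collect each base-dimension exponent across the product:
  M: (0) − 2·(2) − 2·(1) = -6
  L: (0) − 2·(0) − 2·(2) = -4
  T: (-1) − 2·(-1) − 2·(1) = -1
  I: (0) − 2·(0) − 2·(-2) = 4
So the dimensions are [M⁻⁶ L⁻⁴ T⁻¹ I⁴].

M: -6, L: -4, T: -1, I: 4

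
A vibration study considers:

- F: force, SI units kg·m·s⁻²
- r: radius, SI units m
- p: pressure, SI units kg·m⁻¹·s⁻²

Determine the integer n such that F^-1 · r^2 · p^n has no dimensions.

1

Balance the M exponent: (1)·n from p, plus −(1) + 2·(0) = -1 from the rest, must sum to zero.
n − 1 = 0, so n = 1.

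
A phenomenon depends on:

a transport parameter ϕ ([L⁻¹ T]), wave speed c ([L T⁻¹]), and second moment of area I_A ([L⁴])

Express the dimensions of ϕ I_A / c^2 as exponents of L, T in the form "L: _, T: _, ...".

L: 1, T: 3

Collect each base-dimension exponent across the product:
  L: (-1) − 2·(1) + (4) = 1
  T: (1) − 2·(-1) + (0) = 3
So the dimensions are [L T³].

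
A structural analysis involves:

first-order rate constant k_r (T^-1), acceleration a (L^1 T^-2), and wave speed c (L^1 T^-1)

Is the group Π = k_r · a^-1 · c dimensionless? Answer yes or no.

Sum the exponent of each base dimension across the product:
  M: [k_r]_M − [a]_M + [c]_M = (0) − (0) + (0) = 0
  L: [k_r]_L − [a]_L + [c]_L = (0) − (1) + (1) = 0
  T: [k_r]_T − [a]_T + [c]_T = (-1) − (-2) + (-1) = 0
All base exponents vanish — dimensionless.

yes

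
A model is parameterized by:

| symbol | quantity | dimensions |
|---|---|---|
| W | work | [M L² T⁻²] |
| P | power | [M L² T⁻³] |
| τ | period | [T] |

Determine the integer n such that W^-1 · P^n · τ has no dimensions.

1

Balance the M exponent: (1)·n from P, plus −(1) + (0) = -1 from the rest, must sum to zero.
n − 1 = 0, so n = 1.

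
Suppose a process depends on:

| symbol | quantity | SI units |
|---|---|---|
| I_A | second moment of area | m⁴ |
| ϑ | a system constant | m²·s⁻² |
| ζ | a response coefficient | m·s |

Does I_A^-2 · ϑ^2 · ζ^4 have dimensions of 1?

Sum the exponent of each base dimension across the product:
  L: −2·[I_A]_L + 2·[ϑ]_L + 4·[ζ]_L = −2·(4) + 2·(2) + 4·(1) = 0
  T: −2·[I_A]_T + 2·[ϑ]_T + 4·[ζ]_T = −2·(0) + 2·(-2) + 4·(1) = 0
All base exponents vanish — dimensionless.

yes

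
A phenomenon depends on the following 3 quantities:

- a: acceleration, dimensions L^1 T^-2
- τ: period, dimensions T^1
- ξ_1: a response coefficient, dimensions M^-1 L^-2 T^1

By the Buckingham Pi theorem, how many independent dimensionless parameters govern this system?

There are 3 variables and 3 base dimensions (M, L, T).
The dimension matrix has rank 3.
Independent dimensionless groups: 3 − 3 = 0.

0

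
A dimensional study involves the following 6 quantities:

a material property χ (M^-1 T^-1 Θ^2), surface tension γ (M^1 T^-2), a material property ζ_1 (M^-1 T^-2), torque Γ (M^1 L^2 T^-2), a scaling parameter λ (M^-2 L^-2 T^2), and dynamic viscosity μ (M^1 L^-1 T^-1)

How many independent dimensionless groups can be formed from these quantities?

There are 6 variables and 4 base dimensions (M, L, T, Θ).
The dimension matrix has rank 4.
Independent dimensionless groups: 6 − 4 = 2.

2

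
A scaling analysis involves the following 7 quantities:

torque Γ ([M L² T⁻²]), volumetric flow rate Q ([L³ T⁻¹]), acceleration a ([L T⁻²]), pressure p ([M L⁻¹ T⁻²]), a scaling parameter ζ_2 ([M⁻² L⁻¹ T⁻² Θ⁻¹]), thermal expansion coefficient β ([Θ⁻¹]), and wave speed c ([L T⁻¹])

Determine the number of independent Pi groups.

There are 7 variables and 4 base dimensions (M, L, T, Θ).
The dimension matrix has rank 4.
Independent dimensionless groups: 7 − 4 = 3.

3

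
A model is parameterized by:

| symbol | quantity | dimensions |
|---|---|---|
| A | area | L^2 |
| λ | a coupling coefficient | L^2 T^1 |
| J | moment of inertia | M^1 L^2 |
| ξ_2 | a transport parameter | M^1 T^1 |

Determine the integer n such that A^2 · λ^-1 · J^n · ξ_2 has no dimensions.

-1

Balance the M exponent: (1)·n from J, plus 2·(0) − (0) + (1) = 1 from the rest, must sum to zero.
n + 1 = 0, so n = -1.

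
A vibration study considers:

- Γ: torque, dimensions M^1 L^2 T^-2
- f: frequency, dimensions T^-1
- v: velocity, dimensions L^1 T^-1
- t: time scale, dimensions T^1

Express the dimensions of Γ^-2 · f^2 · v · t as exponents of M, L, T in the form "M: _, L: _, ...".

Collect each base-dimension exponent across the product:
  M: −2·(1) + 2·(0) + (0) + (0) = -2
  L: −2·(2) + 2·(0) + (1) + (0) = -3
  T: −2·(-2) + 2·(-1) + (-1) + (1) = 2
So the dimensions are [M⁻² L⁻³ T²].

M: -2, L: -3, T: 2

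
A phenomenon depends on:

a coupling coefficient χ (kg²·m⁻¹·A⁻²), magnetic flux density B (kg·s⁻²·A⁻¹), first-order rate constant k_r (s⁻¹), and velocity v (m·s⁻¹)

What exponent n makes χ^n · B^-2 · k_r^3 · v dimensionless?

Balance the M exponent: (2)·n from χ, plus −2·(1) + 3·(0) + (0) = -2 from the rest, must sum to zero.
2n − 2 = 0, so n = 1.

1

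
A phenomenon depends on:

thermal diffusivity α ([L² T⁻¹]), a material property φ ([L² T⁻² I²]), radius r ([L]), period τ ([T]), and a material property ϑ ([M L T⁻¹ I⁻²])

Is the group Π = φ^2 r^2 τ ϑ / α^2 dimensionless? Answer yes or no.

Sum the exponent of each base dimension across the product:
  M: −2·[α]_M + 2·[φ]_M + 2·[r]_M + [τ]_M + [ϑ]_M = −2·(0) + 2·(0) + 2·(0) + (0) + (1) = 1
  L: −2·[α]_L + 2·[φ]_L + 2·[r]_L + [τ]_L + [ϑ]_L = −2·(2) + 2·(2) + 2·(1) + (0) + (1) = 3
  T: −2·[α]_T + 2·[φ]_T + 2·[r]_T + [τ]_T + [ϑ]_T = −2·(-1) + 2·(-2) + 2·(0) + (1) + (-1) = -2
  I: −2·[α]_I + 2·[φ]_I + 2·[r]_I + [τ]_I + [ϑ]_I = −2·(0) + 2·(2) + 2·(0) + (0) + (-2) = 2
Net dimensions [M L³ T⁻² I²] ≠ [1] — not dimensionless.

no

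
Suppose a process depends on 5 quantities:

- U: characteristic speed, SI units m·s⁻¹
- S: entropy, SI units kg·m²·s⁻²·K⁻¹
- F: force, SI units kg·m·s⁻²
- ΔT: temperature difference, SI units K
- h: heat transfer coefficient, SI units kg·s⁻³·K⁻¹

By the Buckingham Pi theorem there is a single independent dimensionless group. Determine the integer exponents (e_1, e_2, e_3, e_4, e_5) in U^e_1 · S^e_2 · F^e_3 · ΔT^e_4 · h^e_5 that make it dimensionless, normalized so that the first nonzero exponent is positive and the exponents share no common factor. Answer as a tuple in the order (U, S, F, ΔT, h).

(1, -2, 3, -3, -1)

M: e_1·(0) + e_2·(1) + e_3·(1) + e_4·(0) + e_5·(1) = 0
L: e_1·(1) + e_2·(2) + e_3·(1) + e_4·(0) + e_5·(0) = 0
T: e_1·(-1) + e_2·(-2) + e_3·(-2) + e_4·(0) + e_5·(-3) = 0
Θ: e_1·(0) + e_2·(-1) + e_3·(0) + e_4·(1) + e_5·(-1) = 0
Solving this homogeneous linear system for the smallest-integer solution (first nonzero entry positive) gives (1, -2, 3, -3, -1).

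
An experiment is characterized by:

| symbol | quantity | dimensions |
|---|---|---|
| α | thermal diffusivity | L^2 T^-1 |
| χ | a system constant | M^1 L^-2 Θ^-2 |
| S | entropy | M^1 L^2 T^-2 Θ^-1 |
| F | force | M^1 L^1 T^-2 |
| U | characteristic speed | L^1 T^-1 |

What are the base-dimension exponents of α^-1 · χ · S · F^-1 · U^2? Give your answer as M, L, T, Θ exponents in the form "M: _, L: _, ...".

M: 1, L: -1, T: -1, Θ: -3

Collect each base-dimension exponent across the product:
  M: −(0) + (1) + (1) − (1) + 2·(0) = 1
  L: −(2) + (-2) + (2) − (1) + 2·(1) = -1
  T: −(-1) + (0) + (-2) − (-2) + 2·(-1) = -1
  Θ: −(0) + (-2) + (-1) − (0) + 2·(0) = -3
So the dimensions are [M L⁻¹ T⁻¹ Θ⁻³].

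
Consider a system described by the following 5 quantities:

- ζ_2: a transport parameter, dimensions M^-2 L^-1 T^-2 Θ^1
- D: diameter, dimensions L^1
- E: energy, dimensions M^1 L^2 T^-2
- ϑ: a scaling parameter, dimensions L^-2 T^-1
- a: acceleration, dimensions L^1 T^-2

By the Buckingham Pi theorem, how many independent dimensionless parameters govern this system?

1

There are 5 variables and 4 base dimensions (M, L, T, Θ).
The dimension matrix has rank 4.
Independent dimensionless groups: 5 − 4 = 1.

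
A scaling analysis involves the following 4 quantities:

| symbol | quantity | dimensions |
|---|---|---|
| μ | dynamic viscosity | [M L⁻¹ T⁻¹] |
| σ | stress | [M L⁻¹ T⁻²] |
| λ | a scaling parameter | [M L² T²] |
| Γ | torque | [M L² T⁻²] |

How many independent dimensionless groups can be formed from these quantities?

There are 4 variables and 3 base dimensions (M, L, T).
The dimension matrix has rank 3.
Independent dimensionless groups: 4 − 3 = 1.

1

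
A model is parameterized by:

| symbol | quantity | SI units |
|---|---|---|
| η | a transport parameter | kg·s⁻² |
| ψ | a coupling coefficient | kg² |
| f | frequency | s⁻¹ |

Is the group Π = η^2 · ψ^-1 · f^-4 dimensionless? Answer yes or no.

yes

Sum the exponent of each base dimension across the product:
  M: 2·[η]_M − [ψ]_M − 4·[f]_M = 2·(1) − (2) − 4·(0) = 0
  L: 2·[η]_L − [ψ]_L − 4·[f]_L = 2·(0) − (0) − 4·(0) = 0
  T: 2·[η]_T − [ψ]_T − 4·[f]_T = 2·(-2) − (0) − 4·(-1) = 0
All base exponents vanish — dimensionless.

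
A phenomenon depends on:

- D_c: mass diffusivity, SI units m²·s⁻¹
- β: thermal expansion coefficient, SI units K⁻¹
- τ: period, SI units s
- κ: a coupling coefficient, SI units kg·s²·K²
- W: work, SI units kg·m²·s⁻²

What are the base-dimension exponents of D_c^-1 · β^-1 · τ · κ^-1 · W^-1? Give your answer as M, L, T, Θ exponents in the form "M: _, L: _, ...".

M: -2, L: -4, T: 2, Θ: -1

Collect each base-dimension exponent across the product:
  M: −(0) − (0) + (0) − (1) − (1) = -2
  L: −(2) − (0) + (0) − (0) − (2) = -4
  T: −(-1) − (0) + (1) − (2) − (-2) = 2
  Θ: −(0) − (-1) + (0) − (2) − (0) = -1
So the dimensions are [M⁻² L⁻⁴ T² Θ⁻¹].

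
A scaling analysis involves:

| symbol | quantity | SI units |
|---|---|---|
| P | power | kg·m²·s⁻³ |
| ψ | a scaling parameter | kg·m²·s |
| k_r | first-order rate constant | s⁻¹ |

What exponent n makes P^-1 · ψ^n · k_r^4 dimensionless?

Balance the M exponent: (1)·n from ψ, plus −(1) + 4·(0) = -1 from the rest, must sum to zero.
n − 1 = 0, so n = 1.

1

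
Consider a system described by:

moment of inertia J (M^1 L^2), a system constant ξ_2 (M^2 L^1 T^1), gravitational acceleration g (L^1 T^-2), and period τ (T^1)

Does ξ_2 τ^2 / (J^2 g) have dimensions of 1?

Sum the exponent of each base dimension across the product:
  M: −2·[J]_M + [ξ_2]_M − [g]_M + 2·[τ]_M = −2·(1) + (2) − (0) + 2·(0) = 0
  L: −2·[J]_L + [ξ_2]_L − [g]_L + 2·[τ]_L = −2·(2) + (1) − (1) + 2·(0) = -4
  T: −2·[J]_T + [ξ_2]_T − [g]_T + 2·[τ]_T = −2·(0) + (1) − (-2) + 2·(1) = 5
Net dimensions [L⁻⁴ T⁵] ≠ [1] — not dimensionless.

no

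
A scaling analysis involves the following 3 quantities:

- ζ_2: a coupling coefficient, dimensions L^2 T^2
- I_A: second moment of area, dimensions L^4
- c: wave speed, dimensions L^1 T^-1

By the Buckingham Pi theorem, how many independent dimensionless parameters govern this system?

There are 3 variables and 2 base dimensions (L, T).
The dimension matrix has rank 2.
Independent dimensionless groups: 3 − 2 = 1.

1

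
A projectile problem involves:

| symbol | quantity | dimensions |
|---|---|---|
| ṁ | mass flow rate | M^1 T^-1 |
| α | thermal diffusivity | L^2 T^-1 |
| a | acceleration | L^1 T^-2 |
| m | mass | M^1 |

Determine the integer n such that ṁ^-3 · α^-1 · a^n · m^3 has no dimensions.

Balance the L exponent: (1)·n from a, plus −3·(0) − (2) + 3·(0) = -2 from the rest, must sum to zero.
n − 2 = 0, so n = 2.

2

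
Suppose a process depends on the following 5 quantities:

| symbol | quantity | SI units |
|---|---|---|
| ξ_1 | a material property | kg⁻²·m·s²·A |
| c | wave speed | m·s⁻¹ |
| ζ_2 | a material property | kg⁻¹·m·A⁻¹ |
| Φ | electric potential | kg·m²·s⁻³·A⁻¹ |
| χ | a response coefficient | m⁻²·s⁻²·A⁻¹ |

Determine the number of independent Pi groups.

There are 5 variables and 4 base dimensions (M, L, T, I).
The dimension matrix has rank 4.
Independent dimensionless groups: 5 − 4 = 1.

1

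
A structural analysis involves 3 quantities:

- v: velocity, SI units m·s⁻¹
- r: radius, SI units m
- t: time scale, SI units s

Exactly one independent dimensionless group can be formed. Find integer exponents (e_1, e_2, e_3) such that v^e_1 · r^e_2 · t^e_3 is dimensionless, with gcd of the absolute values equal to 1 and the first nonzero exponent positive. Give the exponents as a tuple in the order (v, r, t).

L: e_1·(1) + e_2·(1) + e_3·(0) = 0
T: e_1·(-1) + e_2·(0) + e_3·(1) = 0
Solving this homogeneous linear system for the smallest-integer solution (first nonzero entry positive) gives (1, -1, 1).

(1, -1, 1)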